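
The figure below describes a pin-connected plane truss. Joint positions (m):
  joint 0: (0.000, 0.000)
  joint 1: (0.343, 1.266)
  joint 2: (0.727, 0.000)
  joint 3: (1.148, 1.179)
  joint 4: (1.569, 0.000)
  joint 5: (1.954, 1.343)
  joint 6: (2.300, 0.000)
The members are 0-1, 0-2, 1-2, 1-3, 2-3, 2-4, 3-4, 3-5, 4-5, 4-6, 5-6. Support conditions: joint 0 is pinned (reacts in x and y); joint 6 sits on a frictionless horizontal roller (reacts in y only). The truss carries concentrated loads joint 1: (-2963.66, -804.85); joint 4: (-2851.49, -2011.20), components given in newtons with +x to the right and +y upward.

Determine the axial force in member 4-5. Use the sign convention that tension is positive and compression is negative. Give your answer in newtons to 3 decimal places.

N=7 nodes, M=11 members, R=3 reactions → 2N=14, M+R=14
member 0 (0-1): L=1.3116, (cx,cy)=(0.2615,0.9652)
member 1 (0-2): L=0.7270, (cx,cy)=(1.0000,0.0000)
member 2 (1-2): L=1.3230, (cx,cy)=(0.2903,-0.9569)
member 3 (1-3): L=0.8097, (cx,cy)=(0.9942,-0.1074)
member 4 (2-3): L=1.2519, (cx,cy)=(0.3363,0.9418)
member 5 (2-4): L=0.8420, (cx,cy)=(1.0000,0.0000)
member 6 (3-4): L=1.2519, (cx,cy)=(0.3363,-0.9418)
member 7 (3-5): L=0.8225, (cx,cy)=(0.9799,0.1994)
member 8 (4-5): L=1.3971, (cx,cy)=(0.2756,0.9613)
member 9 (4-6): L=0.7310, (cx,cy)=(1.0000,0.0000)
member 10 (5-6): L=1.3869, (cx,cy)=(0.2495,-0.9684)
solve A·x = −loads:
  F[0-1] = -3061.8821 N (compression)
  F[0-2] = -5014.4548 N (compression)
  F[1-2] = +2070.8394 N (tension)
  F[1-3] = +1570.9797 N (tension)
  F[2-3] = -2104.2366 N (compression)
  F[2-4] = -3705.7499 N (compression)
  F[3-4] = +2300.8701 N (tension)
  F[3-5] = +82.1596 N (tension)
  F[4-5] = -161.9376 N (compression)
  F[4-6] = -35.8845 N (compression)
  F[5-6] = +143.8340 N (tension)
  Rx@0 = +5815.1500 N
  Ry@0 = +2955.3357 N
  Ry@6 = -139.2857 N

-161.938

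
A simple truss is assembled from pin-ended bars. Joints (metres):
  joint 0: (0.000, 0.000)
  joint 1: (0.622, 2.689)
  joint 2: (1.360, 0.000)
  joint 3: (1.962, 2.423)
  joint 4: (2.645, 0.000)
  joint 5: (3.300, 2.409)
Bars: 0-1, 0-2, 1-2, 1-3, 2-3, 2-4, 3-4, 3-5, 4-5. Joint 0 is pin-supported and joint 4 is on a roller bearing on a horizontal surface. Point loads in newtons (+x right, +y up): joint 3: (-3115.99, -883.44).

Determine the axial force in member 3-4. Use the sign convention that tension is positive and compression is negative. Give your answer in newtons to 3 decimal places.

2284.843

N=6 nodes, M=9 members, R=3 reactions → 2N=12, M+R=12
member 0 (0-1): L=2.7600, (cx,cy)=(0.2254,0.9743)
member 1 (0-2): L=1.3600, (cx,cy)=(1.0000,0.0000)
member 2 (1-2): L=2.7884, (cx,cy)=(0.2647,-0.9643)
member 3 (1-3): L=1.3661, (cx,cy)=(0.9809,-0.1947)
member 4 (2-3): L=2.4967, (cx,cy)=(0.2411,0.9705)
member 5 (2-4): L=1.2850, (cx,cy)=(1.0000,0.0000)
member 6 (3-4): L=2.5174, (cx,cy)=(0.2713,-0.9625)
member 7 (3-5): L=1.3381, (cx,cy)=(0.9999,-0.0105)
member 8 (4-5): L=2.4965, (cx,cy)=(0.2624,0.9650)
solve A·x = −loads:
  F[0-1] = -3163.9766 N (compression)
  F[0-2] = -2402.9491 N (compression)
  F[1-2] = +3535.9928 N (tension)
  F[1-3] = -1681.0668 N (compression)
  F[2-3] = -3513.5694 N (compression)
  F[2-4] = -619.8989 N (compression)
  F[3-4] = +2284.8428 N (tension)
  F[3-5] = +0.0000 N (tension)
  F[4-5] = -0.0000 N (compression)
  Rx@0 = +3115.9900 N
  Ry@0 = +3082.5835 N
  Ry@4 = -2199.1435 N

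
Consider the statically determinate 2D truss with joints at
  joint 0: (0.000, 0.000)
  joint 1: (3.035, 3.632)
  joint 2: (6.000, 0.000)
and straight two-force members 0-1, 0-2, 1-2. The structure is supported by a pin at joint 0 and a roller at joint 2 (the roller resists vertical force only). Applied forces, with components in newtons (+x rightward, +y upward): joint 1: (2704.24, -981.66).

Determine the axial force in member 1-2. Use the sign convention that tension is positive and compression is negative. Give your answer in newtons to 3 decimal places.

N=3 nodes, M=3 members, R=3 reactions → 2N=6, M+R=6
member 0 (0-1): L=4.7331, (cx,cy)=(0.6412,0.7674)
member 1 (0-2): L=6.0000, (cx,cy)=(1.0000,0.0000)
member 2 (1-2): L=4.6886, (cx,cy)=(0.6324,-0.7747)
solve A·x = −loads:
  F[0-1] = +1501.0828 N (tension)
  F[0-2] = +1741.7113 N (tension)
  F[1-2] = -2754.1748 N (compression)
  Rx@0 = -2704.2400 N
  Ry@0 = -1151.8630 N
  Ry@2 = +2133.5230 N

-2754.175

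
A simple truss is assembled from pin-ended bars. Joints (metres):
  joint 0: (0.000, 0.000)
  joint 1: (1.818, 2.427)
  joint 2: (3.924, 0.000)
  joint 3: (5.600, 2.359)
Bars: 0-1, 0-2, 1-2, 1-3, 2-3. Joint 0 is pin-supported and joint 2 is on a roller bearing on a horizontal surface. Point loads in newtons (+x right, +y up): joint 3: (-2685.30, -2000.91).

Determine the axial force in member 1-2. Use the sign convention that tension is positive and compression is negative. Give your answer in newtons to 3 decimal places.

N=4 nodes, M=5 members, R=3 reactions → 2N=8, M+R=8
member 0 (0-1): L=3.0324, (cx,cy)=(0.5995,0.8004)
member 1 (0-2): L=3.9240, (cx,cy)=(1.0000,0.0000)
member 2 (1-2): L=3.2133, (cx,cy)=(0.6554,-0.7553)
member 3 (1-3): L=3.7826, (cx,cy)=(0.9998,-0.0180)
member 4 (2-3): L=2.8938, (cx,cy)=(0.5792,0.8152)
solve A·x = −loads:
  F[0-1] = -949.2137 N (compression)
  F[0-2] = -2116.2227 N (compression)
  F[1-2] = +1035.5562 N (tension)
  F[1-3] = -1247.9748 N (compression)
  F[2-3] = -2482.0169 N (compression)
  Rx@0 = +2685.3000 N
  Ry@0 = +759.7089 N
  Ry@2 = +1241.2011 N

1035.556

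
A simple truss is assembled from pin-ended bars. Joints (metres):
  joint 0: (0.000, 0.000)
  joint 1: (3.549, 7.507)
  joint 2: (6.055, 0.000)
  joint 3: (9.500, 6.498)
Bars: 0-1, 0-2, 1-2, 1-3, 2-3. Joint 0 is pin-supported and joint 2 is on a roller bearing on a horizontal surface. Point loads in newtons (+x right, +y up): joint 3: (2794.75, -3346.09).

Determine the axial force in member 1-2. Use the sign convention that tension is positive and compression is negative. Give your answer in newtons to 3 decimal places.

N=4 nodes, M=5 members, R=3 reactions → 2N=8, M+R=8
member 0 (0-1): L=8.3036, (cx,cy)=(0.4274,0.9041)
member 1 (0-2): L=6.0550, (cx,cy)=(1.0000,0.0000)
member 2 (1-2): L=7.9142, (cx,cy)=(0.3166,-0.9485)
member 3 (1-3): L=6.0359, (cx,cy)=(0.9859,-0.1672)
member 4 (2-3): L=7.3547, (cx,cy)=(0.4684,0.8835)
solve A·x = −loads:
  F[0-1] = +5423.2868 N (tension)
  F[0-2] = +476.8216 N (tension)
  F[1-2] = -5918.2566 N (compression)
  F[1-3] = +4251.7399 N (tension)
  F[2-3] = -2982.8025 N (compression)
  Rx@0 = -2794.7500 N
  Ry@0 = -4902.9836 N
  Ry@2 = +8249.0736 N

-5918.257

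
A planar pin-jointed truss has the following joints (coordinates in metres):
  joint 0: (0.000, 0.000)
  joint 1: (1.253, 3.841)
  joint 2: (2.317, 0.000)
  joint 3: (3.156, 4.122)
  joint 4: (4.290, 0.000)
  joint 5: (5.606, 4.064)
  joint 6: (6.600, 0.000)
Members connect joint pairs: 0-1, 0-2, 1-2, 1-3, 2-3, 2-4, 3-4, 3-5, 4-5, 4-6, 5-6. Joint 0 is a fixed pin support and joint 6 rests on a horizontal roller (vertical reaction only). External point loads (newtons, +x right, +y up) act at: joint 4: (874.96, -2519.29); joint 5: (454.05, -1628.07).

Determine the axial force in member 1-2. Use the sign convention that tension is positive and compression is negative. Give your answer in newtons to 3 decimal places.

N=7 nodes, M=11 members, R=3 reactions → 2N=14, M+R=14
member 0 (0-1): L=4.0402, (cx,cy)=(0.3101,0.9507)
member 1 (0-2): L=2.3170, (cx,cy)=(1.0000,0.0000)
member 2 (1-2): L=3.9856, (cx,cy)=(0.2670,-0.9637)
member 3 (1-3): L=1.9236, (cx,cy)=(0.9893,0.1461)
member 4 (2-3): L=4.2065, (cx,cy)=(0.1995,0.9799)
member 5 (2-4): L=1.9730, (cx,cy)=(1.0000,0.0000)
member 6 (3-4): L=4.2751, (cx,cy)=(0.2653,-0.9642)
member 7 (3-5): L=2.4507, (cx,cy)=(0.9997,-0.0237)
member 8 (4-5): L=4.2718, (cx,cy)=(0.3081,0.9514)
member 9 (4-6): L=2.3100, (cx,cy)=(1.0000,0.0000)
member 10 (5-6): L=4.1838, (cx,cy)=(0.2376,-0.9714)
solve A·x = −loads:
  F[0-1] = -891.3116 N (compression)
  F[0-2] = +1605.4346 N (tension)
  F[1-2] = +804.0320 N (tension)
  F[1-3] = -496.3921 N (compression)
  F[2-3] = -790.7401 N (compression)
  F[2-4] = +1977.7923 N (tension)
  F[3-4] = +900.6408 N (tension)
  F[3-5] = -887.9299 N (compression)
  F[4-5] = +1735.3104 N (tension)
  F[4-6] = +807.1349 N (tension)
  F[5-6] = -3397.2695 N (compression)
  Rx@0 = -1329.0100 N
  Ry@0 = +847.3640 N
  Ry@6 = +3299.9960 N

804.032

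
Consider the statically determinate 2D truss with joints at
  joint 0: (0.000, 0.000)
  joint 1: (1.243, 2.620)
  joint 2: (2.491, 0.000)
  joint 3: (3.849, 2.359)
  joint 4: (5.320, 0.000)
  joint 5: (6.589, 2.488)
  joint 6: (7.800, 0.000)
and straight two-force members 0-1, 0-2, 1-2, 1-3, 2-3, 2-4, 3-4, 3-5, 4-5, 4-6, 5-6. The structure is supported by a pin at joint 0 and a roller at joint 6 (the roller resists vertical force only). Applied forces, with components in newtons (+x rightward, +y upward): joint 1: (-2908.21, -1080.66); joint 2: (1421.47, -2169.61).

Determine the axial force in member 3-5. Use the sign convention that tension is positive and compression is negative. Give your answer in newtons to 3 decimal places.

N=7 nodes, M=11 members, R=3 reactions → 2N=14, M+R=14
member 0 (0-1): L=2.8999, (cx,cy)=(0.4286,0.9035)
member 1 (0-2): L=2.4910, (cx,cy)=(1.0000,0.0000)
member 2 (1-2): L=2.9021, (cx,cy)=(0.4300,-0.9028)
member 3 (1-3): L=2.6190, (cx,cy)=(0.9950,-0.0997)
member 4 (2-3): L=2.7220, (cx,cy)=(0.4989,0.8667)
member 5 (2-4): L=2.8290, (cx,cy)=(1.0000,0.0000)
member 6 (3-4): L=2.7801, (cx,cy)=(0.5291,-0.8485)
member 7 (3-5): L=2.7430, (cx,cy)=(0.9989,0.0470)
member 8 (4-5): L=2.7929, (cx,cy)=(0.4544,0.8908)
member 9 (4-6): L=2.4800, (cx,cy)=(1.0000,0.0000)
member 10 (5-6): L=2.7671, (cx,cy)=(0.4376,-0.8991)
solve A·x = −loads:
  F[0-1] = -3721.2123 N (compression)
  F[0-2] = +108.3008 N (tension)
  F[1-2] = +2500.5883 N (tension)
  F[1-3] = +239.0045 N (tension)
  F[2-3] = -101.4762 N (compression)
  F[2-4] = -187.1876 N (compression)
  F[3-4] = +138.0447 N (tension)
  F[3-5] = +114.2710 N (tension)
  F[4-5] = -131.4937 N (compression)
  F[4-6] = -54.3991 N (compression)
  F[5-6] = +124.2989 N (tension)
  Rx@0 = +1486.7400 N
  Ry@0 = +3362.0330 N
  Ry@6 = -111.7630 N

114.271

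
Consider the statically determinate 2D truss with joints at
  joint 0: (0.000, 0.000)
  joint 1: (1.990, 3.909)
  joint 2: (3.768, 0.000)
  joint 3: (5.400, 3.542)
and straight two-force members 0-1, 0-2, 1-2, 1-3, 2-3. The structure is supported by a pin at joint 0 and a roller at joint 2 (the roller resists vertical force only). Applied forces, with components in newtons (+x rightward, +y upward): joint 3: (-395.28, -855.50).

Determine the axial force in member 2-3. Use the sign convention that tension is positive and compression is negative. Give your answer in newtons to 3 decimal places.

N=4 nodes, M=5 members, R=3 reactions → 2N=8, M+R=8
member 0 (0-1): L=4.3864, (cx,cy)=(0.4537,0.8912)
member 1 (0-2): L=3.7680, (cx,cy)=(1.0000,0.0000)
member 2 (1-2): L=4.2944, (cx,cy)=(0.4140,-0.9103)
member 3 (1-3): L=3.4297, (cx,cy)=(0.9943,-0.1070)
member 4 (2-3): L=3.8999, (cx,cy)=(0.4185,0.9082)
solve A·x = −loads:
  F[0-1] = -1.1632 N (compression)
  F[0-2] = -394.7523 N (compression)
  F[1-2] = +1.2630 N (tension)
  F[1-3] = -1.0567 N (compression)
  F[2-3] = -942.0672 N (compression)
  Rx@0 = +395.2800 N
  Ry@0 = +1.0366 N
  Ry@2 = +854.4634 N

-942.067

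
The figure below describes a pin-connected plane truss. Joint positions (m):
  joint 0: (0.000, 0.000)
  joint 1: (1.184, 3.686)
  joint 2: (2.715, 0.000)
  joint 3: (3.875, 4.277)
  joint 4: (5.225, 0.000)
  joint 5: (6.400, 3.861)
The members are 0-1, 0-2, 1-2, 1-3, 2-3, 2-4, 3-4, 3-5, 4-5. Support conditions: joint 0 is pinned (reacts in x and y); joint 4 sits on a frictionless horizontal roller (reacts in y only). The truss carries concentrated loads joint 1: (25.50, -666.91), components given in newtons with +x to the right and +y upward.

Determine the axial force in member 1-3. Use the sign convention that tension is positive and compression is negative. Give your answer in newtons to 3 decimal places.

-108.047

N=6 nodes, M=9 members, R=3 reactions → 2N=12, M+R=12
member 0 (0-1): L=3.8715, (cx,cy)=(0.3058,0.9521)
member 1 (0-2): L=2.7150, (cx,cy)=(1.0000,0.0000)
member 2 (1-2): L=3.9913, (cx,cy)=(0.3836,-0.9235)
member 3 (1-3): L=2.7551, (cx,cy)=(0.9767,0.2145)
member 4 (2-3): L=4.4315, (cx,cy)=(0.2618,0.9651)
member 5 (2-4): L=2.5100, (cx,cy)=(1.0000,0.0000)
member 6 (3-4): L=4.4850, (cx,cy)=(0.3010,-0.9536)
member 7 (3-5): L=2.5590, (cx,cy)=(0.9867,-0.1626)
member 8 (4-5): L=4.0358, (cx,cy)=(0.2911,0.9567)
solve A·x = −loads:
  F[0-1] = -522.8481 N (compression)
  F[0-2] = +185.4001 N (tension)
  F[1-2] = -208.2170 N (compression)
  F[1-3] = -108.0466 N (compression)
  F[2-3] = +199.2366 N (tension)
  F[2-4] = +53.3791 N (tension)
  F[3-4] = -177.3372 N (compression)
  F[3-5] = +0.0000 N (tension)
  F[4-5] = -0.0000 N (compression)
  Rx@0 = -25.5000 N
  Ry@0 = +497.7972 N
  Ry@4 = +169.1128 N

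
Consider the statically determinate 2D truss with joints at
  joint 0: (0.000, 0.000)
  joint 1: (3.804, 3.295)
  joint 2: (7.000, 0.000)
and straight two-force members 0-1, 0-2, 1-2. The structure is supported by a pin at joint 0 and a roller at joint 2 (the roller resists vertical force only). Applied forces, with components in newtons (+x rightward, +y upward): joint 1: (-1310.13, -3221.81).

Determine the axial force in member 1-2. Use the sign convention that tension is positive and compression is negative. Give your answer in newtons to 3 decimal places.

N=3 nodes, M=3 members, R=3 reactions → 2N=6, M+R=6
member 0 (0-1): L=5.0326, (cx,cy)=(0.7559,0.6547)
member 1 (0-2): L=7.0000, (cx,cy)=(1.0000,0.0000)
member 2 (1-2): L=4.5904, (cx,cy)=(0.6962,-0.7178)
solve A·x = −loads:
  F[0-1] = -3188.6353 N (compression)
  F[0-2] = +1100.0513 N (tension)
  F[1-2] = -1579.9861 N (compression)
  Rx@0 = +1310.1300 N
  Ry@0 = +2087.6833 N
  Ry@2 = +1134.1267 N

-1579.986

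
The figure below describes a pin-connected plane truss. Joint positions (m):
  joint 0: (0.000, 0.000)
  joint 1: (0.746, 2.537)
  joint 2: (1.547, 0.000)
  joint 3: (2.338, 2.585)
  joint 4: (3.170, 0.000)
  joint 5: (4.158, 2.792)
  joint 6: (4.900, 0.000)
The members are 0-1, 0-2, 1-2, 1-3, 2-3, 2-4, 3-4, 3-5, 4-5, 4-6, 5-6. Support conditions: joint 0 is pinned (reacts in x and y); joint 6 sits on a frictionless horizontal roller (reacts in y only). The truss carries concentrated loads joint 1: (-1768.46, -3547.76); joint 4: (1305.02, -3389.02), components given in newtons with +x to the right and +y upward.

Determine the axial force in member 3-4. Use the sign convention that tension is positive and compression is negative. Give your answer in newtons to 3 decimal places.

1511.290

N=7 nodes, M=11 members, R=3 reactions → 2N=14, M+R=14
member 0 (0-1): L=2.6444, (cx,cy)=(0.2821,0.9594)
member 1 (0-2): L=1.5470, (cx,cy)=(1.0000,0.0000)
member 2 (1-2): L=2.6604, (cx,cy)=(0.3011,-0.9536)
member 3 (1-3): L=1.5927, (cx,cy)=(0.9995,0.0301)
member 4 (2-3): L=2.7033, (cx,cy)=(0.2926,0.9562)
member 5 (2-4): L=1.6230, (cx,cy)=(1.0000,0.0000)
member 6 (3-4): L=2.7156, (cx,cy)=(0.3064,-0.9519)
member 7 (3-5): L=1.8317, (cx,cy)=(0.9936,0.1130)
member 8 (4-5): L=2.9617, (cx,cy)=(0.3336,0.9427)
member 9 (4-6): L=1.7300, (cx,cy)=(1.0000,0.0000)
member 10 (5-6): L=2.8889, (cx,cy)=(0.2568,-0.9665)
solve A·x = −loads:
  F[0-1] = -5336.5438 N (compression)
  F[0-2] = +1042.0252 N (tension)
  F[1-2] = +1641.2163 N (tension)
  F[1-3] = -231.2433 N (compression)
  F[2-3] = -1636.6954 N (compression)
  F[2-4] = +2015.0616 N (tension)
  F[3-4] = +1511.2903 N (tension)
  F[3-5] = -1180.6318 N (compression)
  F[4-5] = +2068.9249 N (tension)
  F[4-6] = +482.8814 N (tension)
  F[5-6] = -1880.0581 N (compression)
  Rx@0 = +463.4400 N
  Ry@0 = +5119.7924 N
  Ry@6 = +1816.9876 N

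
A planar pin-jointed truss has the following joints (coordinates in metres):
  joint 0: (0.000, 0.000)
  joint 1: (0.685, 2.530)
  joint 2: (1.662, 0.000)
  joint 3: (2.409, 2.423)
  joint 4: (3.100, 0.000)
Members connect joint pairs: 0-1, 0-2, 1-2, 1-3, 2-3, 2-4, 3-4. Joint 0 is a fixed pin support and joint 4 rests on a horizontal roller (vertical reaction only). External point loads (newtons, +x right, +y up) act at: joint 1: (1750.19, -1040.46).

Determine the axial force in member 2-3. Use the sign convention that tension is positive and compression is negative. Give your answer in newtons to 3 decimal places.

N=5 nodes, M=7 members, R=3 reactions → 2N=10, M+R=10
member 0 (0-1): L=2.6211, (cx,cy)=(0.2613,0.9652)
member 1 (0-2): L=1.6620, (cx,cy)=(1.0000,0.0000)
member 2 (1-2): L=2.7121, (cx,cy)=(0.3602,-0.9329)
member 3 (1-3): L=1.7273, (cx,cy)=(0.9981,-0.0619)
member 4 (2-3): L=2.5355, (cx,cy)=(0.2946,0.9556)
member 5 (2-4): L=1.4380, (cx,cy)=(1.0000,0.0000)
member 6 (3-4): L=2.5196, (cx,cy)=(0.2742,-0.9617)
solve A·x = −loads:
  F[0-1] = +640.0738 N (tension)
  F[0-2] = +1582.9122 N (tension)
  F[1-2] = -1713.3908 N (compression)
  F[1-3] = -967.5404 N (compression)
  F[2-3] = +1672.5887 N (tension)
  F[2-4] = +472.9169 N (tension)
  F[3-4] = -1724.4050 N (compression)
  Rx@0 = -1750.1900 N
  Ry@0 = -617.8290 N
  Ry@4 = +1658.2890 N

1672.589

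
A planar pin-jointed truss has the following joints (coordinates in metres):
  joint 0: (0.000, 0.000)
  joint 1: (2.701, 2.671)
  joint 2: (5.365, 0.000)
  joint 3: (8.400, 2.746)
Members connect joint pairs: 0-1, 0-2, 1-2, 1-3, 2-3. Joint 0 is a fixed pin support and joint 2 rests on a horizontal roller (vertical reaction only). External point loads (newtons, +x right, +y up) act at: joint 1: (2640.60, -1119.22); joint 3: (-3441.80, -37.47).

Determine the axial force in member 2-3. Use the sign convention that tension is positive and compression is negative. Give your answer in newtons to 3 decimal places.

11.835

N=4 nodes, M=5 members, R=3 reactions → 2N=8, M+R=8
member 0 (0-1): L=3.7986, (cx,cy)=(0.7110,0.7031)
member 1 (0-2): L=5.3650, (cx,cy)=(1.0000,0.0000)
member 2 (1-2): L=3.7724, (cx,cy)=(0.7062,-0.7080)
member 3 (1-3): L=5.6995, (cx,cy)=(0.9999,0.0132)
member 4 (2-3): L=4.0929, (cx,cy)=(0.7415,0.6709)
solve A·x = −loads:
  F[0-1] = -1395.9400 N (compression)
  F[0-2] = +191.3755 N (tension)
  F[1-2] = -258.5742 N (compression)
  F[1-3] = -3450.8747 N (compression)
  F[2-3] = +11.8349 N (tension)
  Rx@0 = +801.2000 N
  Ry@0 = +981.5509 N
  Ry@2 = +175.1391 N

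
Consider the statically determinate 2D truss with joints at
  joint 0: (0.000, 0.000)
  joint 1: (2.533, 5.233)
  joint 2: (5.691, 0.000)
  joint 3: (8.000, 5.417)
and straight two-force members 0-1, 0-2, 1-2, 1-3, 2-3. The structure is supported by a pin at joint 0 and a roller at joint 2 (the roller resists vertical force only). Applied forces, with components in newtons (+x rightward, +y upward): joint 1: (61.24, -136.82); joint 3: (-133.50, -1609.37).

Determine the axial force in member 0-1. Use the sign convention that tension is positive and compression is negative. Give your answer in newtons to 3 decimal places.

562.475

N=4 nodes, M=5 members, R=3 reactions → 2N=8, M+R=8
member 0 (0-1): L=5.8138, (cx,cy)=(0.4357,0.9001)
member 1 (0-2): L=5.6910, (cx,cy)=(1.0000,0.0000)
member 2 (1-2): L=6.1121, (cx,cy)=(0.5167,-0.8562)
member 3 (1-3): L=5.4701, (cx,cy)=(0.9994,0.0336)
member 4 (2-3): L=5.8886, (cx,cy)=(0.3921,0.9199)
solve A·x = −loads:
  F[0-1] = +562.4753 N (tension)
  F[0-2] = -317.3231 N (compression)
  F[1-2] = -729.0990 N (compression)
  F[1-3] = +560.8540 N (tension)
  F[2-3] = -1769.9826 N (compression)
  Rx@0 = +72.2600 N
  Ry@0 = -506.2831 N
  Ry@2 = +2252.4731 N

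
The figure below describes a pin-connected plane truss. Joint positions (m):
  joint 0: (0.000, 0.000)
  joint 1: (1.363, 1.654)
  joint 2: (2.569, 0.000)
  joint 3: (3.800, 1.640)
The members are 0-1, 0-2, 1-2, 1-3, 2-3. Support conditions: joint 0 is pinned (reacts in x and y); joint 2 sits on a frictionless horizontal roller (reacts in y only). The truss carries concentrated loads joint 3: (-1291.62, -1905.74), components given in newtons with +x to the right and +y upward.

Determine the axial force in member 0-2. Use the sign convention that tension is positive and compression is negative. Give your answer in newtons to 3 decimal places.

N=4 nodes, M=5 members, R=3 reactions → 2N=8, M+R=8
member 0 (0-1): L=2.1432, (cx,cy)=(0.6360,0.7717)
member 1 (0-2): L=2.5690, (cx,cy)=(1.0000,0.0000)
member 2 (1-2): L=2.0470, (cx,cy)=(0.5892,-0.8080)
member 3 (1-3): L=2.4370, (cx,cy)=(1.0000,-0.0057)
member 4 (2-3): L=2.0506, (cx,cy)=(0.6003,0.7998)
solve A·x = −loads:
  F[0-1] = +114.8556 N (tension)
  F[0-2] = -1364.6627 N (compression)
  F[1-2] = -110.6802 N (compression)
  F[1-3] = +138.2532 N (tension)
  F[2-3] = -2381.8793 N (compression)
  Rx@0 = +1291.6200 N
  Ry@0 = -88.6373 N
  Ry@2 = +1994.3773 N

-1364.663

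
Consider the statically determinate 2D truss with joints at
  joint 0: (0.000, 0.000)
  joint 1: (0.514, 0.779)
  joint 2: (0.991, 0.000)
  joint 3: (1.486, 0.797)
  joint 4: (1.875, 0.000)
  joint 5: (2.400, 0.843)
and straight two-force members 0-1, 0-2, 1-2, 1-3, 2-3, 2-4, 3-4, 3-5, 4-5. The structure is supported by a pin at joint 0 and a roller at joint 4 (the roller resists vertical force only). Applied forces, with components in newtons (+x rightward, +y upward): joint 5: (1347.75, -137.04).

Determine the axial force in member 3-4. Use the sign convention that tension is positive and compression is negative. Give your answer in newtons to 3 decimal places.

N=6 nodes, M=9 members, R=3 reactions → 2N=12, M+R=12
member 0 (0-1): L=0.9333, (cx,cy)=(0.5507,0.8347)
member 1 (0-2): L=0.9910, (cx,cy)=(1.0000,0.0000)
member 2 (1-2): L=0.9134, (cx,cy)=(0.5222,-0.8528)
member 3 (1-3): L=0.9722, (cx,cy)=(0.9998,0.0185)
member 4 (2-3): L=0.9382, (cx,cy)=(0.5276,0.8495)
member 5 (2-4): L=0.8840, (cx,cy)=(1.0000,0.0000)
member 6 (3-4): L=0.8869, (cx,cy)=(0.4386,-0.8987)
member 7 (3-5): L=0.9152, (cx,cy)=(0.9987,0.0503)
member 8 (4-5): L=0.9931, (cx,cy)=(0.5286,0.8488)
solve A·x = −loads:
  F[0-1] = +771.9376 N (tension)
  F[0-2] = +922.6149 N (tension)
  F[1-2] = -737.9162 N (compression)
  F[1-3] = +810.6159 N (tension)
  F[2-3] = +740.8084 N (tension)
  F[2-4] = +146.4214 N (tension)
  F[3-4] = -634.1150 N (compression)
  F[3-5] = +1481.3389 N (tension)
  F[4-5] = -249.1606 N (compression)
  Rx@0 = -1347.7500 N
  Ry@0 = -644.3196 N
  Ry@4 = +781.3596 N

-634.115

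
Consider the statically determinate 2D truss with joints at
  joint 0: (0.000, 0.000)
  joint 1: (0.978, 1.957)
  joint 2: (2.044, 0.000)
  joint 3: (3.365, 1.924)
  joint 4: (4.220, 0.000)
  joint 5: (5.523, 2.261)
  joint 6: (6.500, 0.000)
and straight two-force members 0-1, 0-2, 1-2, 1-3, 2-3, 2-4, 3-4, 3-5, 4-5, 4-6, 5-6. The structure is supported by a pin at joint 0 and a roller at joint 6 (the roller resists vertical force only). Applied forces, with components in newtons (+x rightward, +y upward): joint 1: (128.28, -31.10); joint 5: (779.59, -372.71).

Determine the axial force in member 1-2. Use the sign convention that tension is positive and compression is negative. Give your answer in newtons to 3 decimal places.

N=7 nodes, M=11 members, R=3 reactions → 2N=14, M+R=14
member 0 (0-1): L=2.1878, (cx,cy)=(0.4470,0.8945)
member 1 (0-2): L=2.0440, (cx,cy)=(1.0000,0.0000)
member 2 (1-2): L=2.2285, (cx,cy)=(0.4783,-0.8782)
member 3 (1-3): L=2.3872, (cx,cy)=(0.9999,-0.0138)
member 4 (2-3): L=2.3338, (cx,cy)=(0.5660,0.8244)
member 5 (2-4): L=2.1760, (cx,cy)=(1.0000,0.0000)
member 6 (3-4): L=2.1054, (cx,cy)=(0.4061,-0.9138)
member 7 (3-5): L=2.1842, (cx,cy)=(0.9880,0.1543)
member 8 (4-5): L=2.6096, (cx,cy)=(0.4993,0.8664)
member 9 (4-6): L=2.2800, (cx,cy)=(1.0000,0.0000)
member 10 (5-6): L=2.4631, (cx,cy)=(0.3967,-0.9180)
solve A·x = −loads:
  F[0-1] = +254.1677 N (tension)
  F[0-2] = +794.2492 N (tension)
  F[1-2] = -296.3147 N (compression)
  F[1-3] = +127.0947 N (tension)
  F[2-3] = +315.6443 N (tension)
  F[2-4] = +473.8465 N (tension)
  F[3-4] = -215.6176 N (compression)
  F[3-5] = +398.0714 N (tension)
  F[4-5] = +227.4159 N (tension)
  F[4-6] = +272.7337 N (tension)
  F[5-6] = -687.5728 N (compression)
  Rx@0 = -907.8700 N
  Ry@0 = -227.3577 N
  Ry@6 = +631.1677 N

-296.315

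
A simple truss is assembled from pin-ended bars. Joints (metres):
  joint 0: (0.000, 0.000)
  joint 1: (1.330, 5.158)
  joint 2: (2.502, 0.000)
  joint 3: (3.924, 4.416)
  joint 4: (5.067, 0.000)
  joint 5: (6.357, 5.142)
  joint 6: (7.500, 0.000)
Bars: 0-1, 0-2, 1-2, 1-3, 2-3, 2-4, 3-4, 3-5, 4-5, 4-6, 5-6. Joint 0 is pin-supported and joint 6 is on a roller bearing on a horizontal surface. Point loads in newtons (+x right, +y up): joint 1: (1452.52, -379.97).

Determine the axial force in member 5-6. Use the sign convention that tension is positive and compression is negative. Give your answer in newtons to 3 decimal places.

N=7 nodes, M=11 members, R=3 reactions → 2N=14, M+R=14
member 0 (0-1): L=5.3267, (cx,cy)=(0.2497,0.9683)
member 1 (0-2): L=2.5020, (cx,cy)=(1.0000,0.0000)
member 2 (1-2): L=5.2895, (cx,cy)=(0.2216,-0.9751)
member 3 (1-3): L=2.6980, (cx,cy)=(0.9614,-0.2750)
member 4 (2-3): L=4.6393, (cx,cy)=(0.3065,0.9519)
member 5 (2-4): L=2.5650, (cx,cy)=(1.0000,0.0000)
member 6 (3-4): L=4.5615, (cx,cy)=(0.2506,-0.9681)
member 7 (3-5): L=2.5390, (cx,cy)=(0.9582,0.2859)
member 8 (4-5): L=5.3013, (cx,cy)=(0.2433,0.9699)
member 9 (4-6): L=2.4330, (cx,cy)=(1.0000,0.0000)
member 10 (5-6): L=5.2675, (cx,cy)=(0.2170,-0.9762)
solve A·x = −loads:
  F[0-1] = +708.8077 N (tension)
  F[0-2] = +1275.5414 N (tension)
  F[1-2] = -769.3499 N (compression)
  F[1-3] = -1149.3956 N (compression)
  F[2-3] = +788.1636 N (tension)
  F[2-4] = +863.4937 N (tension)
  F[3-4] = -1269.5679 N (compression)
  F[3-5] = -569.1353 N (compression)
  F[4-5] = +1267.1529 N (tension)
  F[4-6] = +237.0309 N (tension)
  F[5-6] = -1092.3546 N (compression)
  Rx@0 = -1452.5200 N
  Ry@0 = -686.3578 N
  Ry@6 = +1066.3278 N

-1092.355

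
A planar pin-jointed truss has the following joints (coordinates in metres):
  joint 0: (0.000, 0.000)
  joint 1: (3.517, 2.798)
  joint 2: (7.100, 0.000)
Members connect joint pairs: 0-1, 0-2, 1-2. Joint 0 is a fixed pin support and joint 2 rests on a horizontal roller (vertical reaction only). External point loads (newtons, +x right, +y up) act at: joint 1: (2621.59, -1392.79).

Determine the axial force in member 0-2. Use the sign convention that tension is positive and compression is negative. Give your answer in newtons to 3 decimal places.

N=3 nodes, M=3 members, R=3 reactions → 2N=6, M+R=6
member 0 (0-1): L=4.4942, (cx,cy)=(0.7826,0.6226)
member 1 (0-2): L=7.1000, (cx,cy)=(1.0000,0.0000)
member 2 (1-2): L=4.5461, (cx,cy)=(0.7882,-0.6155)
solve A·x = −loads:
  F[0-1] = +530.4724 N (tension)
  F[0-2] = +2206.4640 N (tension)
  F[1-2] = -2799.5326 N (compression)
  Rx@0 = -2621.5900 N
  Ry@0 = -330.2595 N
  Ry@2 = +1723.0495 N

2206.464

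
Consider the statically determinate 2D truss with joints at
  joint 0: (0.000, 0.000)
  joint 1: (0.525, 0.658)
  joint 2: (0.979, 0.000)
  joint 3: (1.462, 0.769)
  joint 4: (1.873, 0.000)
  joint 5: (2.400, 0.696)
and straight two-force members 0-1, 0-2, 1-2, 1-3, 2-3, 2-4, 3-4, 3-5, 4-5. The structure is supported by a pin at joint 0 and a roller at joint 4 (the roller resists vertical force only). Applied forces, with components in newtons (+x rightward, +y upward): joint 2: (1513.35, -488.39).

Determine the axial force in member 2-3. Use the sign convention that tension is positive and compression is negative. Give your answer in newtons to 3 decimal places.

346.307

N=6 nodes, M=9 members, R=3 reactions → 2N=12, M+R=12
member 0 (0-1): L=0.8418, (cx,cy)=(0.6237,0.7817)
member 1 (0-2): L=0.9790, (cx,cy)=(1.0000,0.0000)
member 2 (1-2): L=0.7994, (cx,cy)=(0.5679,-0.8231)
member 3 (1-3): L=0.9436, (cx,cy)=(0.9931,0.1176)
member 4 (2-3): L=0.9081, (cx,cy)=(0.5319,0.8468)
member 5 (2-4): L=0.8940, (cx,cy)=(1.0000,0.0000)
member 6 (3-4): L=0.8719, (cx,cy)=(0.4714,-0.8819)
member 7 (3-5): L=0.9408, (cx,cy)=(0.9970,-0.0776)
member 8 (4-5): L=0.8730, (cx,cy)=(0.6037,0.7972)
solve A·x = −loads:
  F[0-1] = -298.2207 N (compression)
  F[0-2] = +1699.3444 N (tension)
  F[1-2] = +237.0700 N (tension)
  F[1-3] = -322.8704 N (compression)
  F[2-3] = +346.3066 N (tension)
  F[2-4] = +136.4354 N (tension)
  F[3-4] = -289.4494 N (compression)
  F[3-5] = +0.0000 N (tension)
  F[4-5] = -0.0000 N (compression)
  Rx@0 = -1513.3500 N
  Ry@0 = +233.1130 N
  Ry@4 = +255.2770 N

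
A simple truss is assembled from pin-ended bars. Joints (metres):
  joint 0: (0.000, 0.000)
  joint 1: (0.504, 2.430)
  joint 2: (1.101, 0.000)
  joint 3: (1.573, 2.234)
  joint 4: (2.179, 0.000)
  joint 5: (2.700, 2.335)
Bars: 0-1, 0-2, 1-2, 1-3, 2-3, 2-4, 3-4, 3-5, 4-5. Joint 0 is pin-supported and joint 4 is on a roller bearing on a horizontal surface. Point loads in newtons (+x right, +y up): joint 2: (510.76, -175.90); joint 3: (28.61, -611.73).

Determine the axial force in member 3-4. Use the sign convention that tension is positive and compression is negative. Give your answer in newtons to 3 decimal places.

N=6 nodes, M=9 members, R=3 reactions → 2N=12, M+R=12
member 0 (0-1): L=2.4817, (cx,cy)=(0.2031,0.9792)
member 1 (0-2): L=1.1010, (cx,cy)=(1.0000,0.0000)
member 2 (1-2): L=2.5023, (cx,cy)=(0.2386,-0.9711)
member 3 (1-3): L=1.0868, (cx,cy)=(0.9836,-0.1803)
member 4 (2-3): L=2.2833, (cx,cy)=(0.2067,0.9784)
member 5 (2-4): L=1.0780, (cx,cy)=(1.0000,0.0000)
member 6 (3-4): L=2.3147, (cx,cy)=(0.2618,-0.9651)
member 7 (3-5): L=1.1315, (cx,cy)=(0.9960,0.0893)
member 8 (4-5): L=2.3924, (cx,cy)=(0.2178,0.9760)
solve A·x = −loads:
  F[0-1] = -232.6658 N (compression)
  F[0-2] = +586.6210 N (tension)
  F[1-2] = +254.9993 N (tension)
  F[1-3] = -109.8916 N (compression)
  F[2-3] = -73.3191 N (compression)
  F[2-4] = +151.8561 N (tension)
  F[3-4] = -580.0436 N (compression)
  F[3-5] = -0.0000 N (compression)
  F[4-5] = +0.0000 N (tension)
  Rx@0 = -539.3700 N
  Ry@0 = +227.8173 N
  Ry@4 = +559.8127 N

-580.044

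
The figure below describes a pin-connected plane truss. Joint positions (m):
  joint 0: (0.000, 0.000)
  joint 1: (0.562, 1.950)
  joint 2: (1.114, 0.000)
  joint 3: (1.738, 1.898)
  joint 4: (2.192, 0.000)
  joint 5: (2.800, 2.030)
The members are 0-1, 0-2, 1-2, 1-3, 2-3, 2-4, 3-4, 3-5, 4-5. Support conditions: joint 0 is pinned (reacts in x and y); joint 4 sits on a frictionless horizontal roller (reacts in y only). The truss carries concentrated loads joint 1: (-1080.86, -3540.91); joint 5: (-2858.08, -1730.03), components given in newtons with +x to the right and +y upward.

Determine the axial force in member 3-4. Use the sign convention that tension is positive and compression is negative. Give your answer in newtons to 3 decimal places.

1972.720

N=6 nodes, M=9 members, R=3 reactions → 2N=12, M+R=12
member 0 (0-1): L=2.0294, (cx,cy)=(0.2769,0.9609)
member 1 (0-2): L=1.1140, (cx,cy)=(1.0000,0.0000)
member 2 (1-2): L=2.0266, (cx,cy)=(0.2724,-0.9622)
member 3 (1-3): L=1.1771, (cx,cy)=(0.9990,-0.0442)
member 4 (2-3): L=1.9979, (cx,cy)=(0.3123,0.9500)
member 5 (2-4): L=1.0780, (cx,cy)=(1.0000,0.0000)
member 6 (3-4): L=1.9515, (cx,cy)=(0.2326,-0.9726)
member 7 (3-5): L=1.0702, (cx,cy)=(0.9924,0.1233)
member 8 (4-5): L=2.1191, (cx,cy)=(0.2869,0.9580)
solve A·x = −loads:
  F[0-1] = -5996.1021 N (compression)
  F[0-2] = -2278.4203 N (compression)
  F[1-2] = +2364.1703 N (tension)
  F[1-3] = -1224.7942 N (compression)
  F[2-3] = -2394.5688 N (compression)
  F[2-4] = -886.6071 N (compression)
  F[3-4] = +1972.7201 N (tension)
  F[3-5] = -2449.1011 N (compression)
  F[4-5] = -1490.6179 N (compression)
  Rx@0 = +3938.9400 N
  Ry@0 = +5761.5896 N
  Ry@4 = -490.6496 N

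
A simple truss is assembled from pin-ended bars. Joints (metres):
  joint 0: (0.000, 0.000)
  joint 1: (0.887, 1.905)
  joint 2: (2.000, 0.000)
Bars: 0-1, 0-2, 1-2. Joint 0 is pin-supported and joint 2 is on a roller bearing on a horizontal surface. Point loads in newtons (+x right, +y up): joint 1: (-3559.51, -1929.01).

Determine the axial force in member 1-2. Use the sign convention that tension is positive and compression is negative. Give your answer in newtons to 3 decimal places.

2935.857

N=3 nodes, M=3 members, R=3 reactions → 2N=6, M+R=6
member 0 (0-1): L=2.1014, (cx,cy)=(0.4221,0.9065)
member 1 (0-2): L=2.0000, (cx,cy)=(1.0000,0.0000)
member 2 (1-2): L=2.2063, (cx,cy)=(0.5045,-0.8634)
solve A·x = −loads:
  F[0-1] = -4924.0963 N (compression)
  F[0-2] = -1481.0304 N (compression)
  F[1-2] = +2935.8571 N (tension)
  Rx@0 = +3559.5100 N
  Ry@0 = +4463.9273 N
  Ry@2 = -2534.9173 N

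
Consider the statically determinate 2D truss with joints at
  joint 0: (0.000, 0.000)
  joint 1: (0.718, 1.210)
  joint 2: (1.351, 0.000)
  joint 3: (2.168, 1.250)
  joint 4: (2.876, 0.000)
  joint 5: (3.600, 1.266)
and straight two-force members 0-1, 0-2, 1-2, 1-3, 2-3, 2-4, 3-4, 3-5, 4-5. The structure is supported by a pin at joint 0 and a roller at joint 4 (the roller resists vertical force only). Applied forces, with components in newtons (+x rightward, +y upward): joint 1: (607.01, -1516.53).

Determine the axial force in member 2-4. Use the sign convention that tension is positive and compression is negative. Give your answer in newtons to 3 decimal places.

359.091

N=6 nodes, M=9 members, R=3 reactions → 2N=12, M+R=12
member 0 (0-1): L=1.4070, (cx,cy)=(0.5103,0.8600)
member 1 (0-2): L=1.3510, (cx,cy)=(1.0000,0.0000)
member 2 (1-2): L=1.3656, (cx,cy)=(0.4635,-0.8861)
member 3 (1-3): L=1.4506, (cx,cy)=(0.9996,0.0276)
member 4 (2-3): L=1.4933, (cx,cy)=(0.5471,0.8371)
member 5 (2-4): L=1.5250, (cx,cy)=(1.0000,0.0000)
member 6 (3-4): L=1.4366, (cx,cy)=(0.4928,-0.8701)
member 7 (3-5): L=1.4321, (cx,cy)=(0.9999,0.0112)
member 8 (4-5): L=1.4584, (cx,cy)=(0.4964,0.8681)
solve A·x = −loads:
  F[0-1] = -1026.2216 N (compression)
  F[0-2] = +1130.7000 N (tension)
  F[1-2] = -740.0244 N (compression)
  F[1-3] = -787.9674 N (compression)
  F[2-3] = +783.3537 N (tension)
  F[2-4] = +359.0910 N (tension)
  F[3-4] = -728.6204 N (compression)
  F[3-5] = -0.0000 N (compression)
  F[4-5] = +0.0000 N (tension)
  Rx@0 = -607.0100 N
  Ry@0 = +882.5416 N
  Ry@4 = +633.9884 N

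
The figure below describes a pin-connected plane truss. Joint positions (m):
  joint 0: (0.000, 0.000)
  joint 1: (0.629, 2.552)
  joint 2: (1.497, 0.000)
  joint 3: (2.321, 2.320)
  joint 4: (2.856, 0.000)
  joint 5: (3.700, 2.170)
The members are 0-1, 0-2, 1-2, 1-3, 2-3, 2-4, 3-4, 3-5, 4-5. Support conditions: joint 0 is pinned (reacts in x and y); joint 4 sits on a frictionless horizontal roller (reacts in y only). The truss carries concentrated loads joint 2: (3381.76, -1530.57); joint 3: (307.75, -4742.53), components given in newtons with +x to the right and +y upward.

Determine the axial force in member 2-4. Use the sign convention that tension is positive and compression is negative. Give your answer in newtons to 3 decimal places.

N=6 nodes, M=9 members, R=3 reactions → 2N=12, M+R=12
member 0 (0-1): L=2.6284, (cx,cy)=(0.2393,0.9709)
member 1 (0-2): L=1.4970, (cx,cy)=(1.0000,0.0000)
member 2 (1-2): L=2.6956, (cx,cy)=(0.3220,-0.9467)
member 3 (1-3): L=1.7078, (cx,cy)=(0.9907,-0.1358)
member 4 (2-3): L=2.4620, (cx,cy)=(0.3347,0.9423)
member 5 (2-4): L=1.3590, (cx,cy)=(1.0000,0.0000)
member 6 (3-4): L=2.3809, (cx,cy)=(0.2247,-0.9744)
member 7 (3-5): L=1.3871, (cx,cy)=(0.9941,-0.1081)
member 8 (4-5): L=2.3284, (cx,cy)=(0.3625,0.9320)
solve A·x = −loads:
  F[0-1] = -1407.6092 N (compression)
  F[0-2] = +4026.3671 N (tension)
  F[1-2] = +1565.3906 N (tension)
  F[1-3] = -848.7954 N (compression)
  F[2-3] = +51.5293 N (tension)
  F[2-4] = +1131.4309 N (tension)
  F[3-4] = -5035.1582 N (compression)
  F[3-5] = +0.0000 N (tension)
  F[4-5] = -0.0000 N (compression)
  Rx@0 = -3689.5100 N
  Ry@0 = +1366.7080 N
  Ry@4 = +4906.3920 N

1131.431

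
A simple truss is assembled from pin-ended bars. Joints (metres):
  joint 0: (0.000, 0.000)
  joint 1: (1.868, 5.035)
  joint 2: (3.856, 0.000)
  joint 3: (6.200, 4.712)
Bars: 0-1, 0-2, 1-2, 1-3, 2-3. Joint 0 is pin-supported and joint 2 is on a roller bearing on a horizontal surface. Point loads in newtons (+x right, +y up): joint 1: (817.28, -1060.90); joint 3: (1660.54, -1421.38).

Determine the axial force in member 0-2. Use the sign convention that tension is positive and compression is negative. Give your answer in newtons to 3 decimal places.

1211.434

N=4 nodes, M=5 members, R=3 reactions → 2N=8, M+R=8
member 0 (0-1): L=5.3703, (cx,cy)=(0.3478,0.9376)
member 1 (0-2): L=3.8560, (cx,cy)=(1.0000,0.0000)
member 2 (1-2): L=5.4133, (cx,cy)=(0.3672,-0.9301)
member 3 (1-3): L=4.3440, (cx,cy)=(0.9972,-0.0744)
member 4 (2-3): L=5.2628, (cx,cy)=(0.4454,0.8953)
solve A·x = −loads:
  F[0-1] = +3640.7570 N (tension)
  F[0-2] = +1211.4342 N (tension)
  F[1-2] = -4993.4546 N (compression)
  F[1-3] = +2289.2714 N (tension)
  F[2-3] = -1397.4187 N (compression)
  Rx@0 = -2477.8200 N
  Ry@0 = -3413.4115 N
  Ry@2 = +5895.6915 N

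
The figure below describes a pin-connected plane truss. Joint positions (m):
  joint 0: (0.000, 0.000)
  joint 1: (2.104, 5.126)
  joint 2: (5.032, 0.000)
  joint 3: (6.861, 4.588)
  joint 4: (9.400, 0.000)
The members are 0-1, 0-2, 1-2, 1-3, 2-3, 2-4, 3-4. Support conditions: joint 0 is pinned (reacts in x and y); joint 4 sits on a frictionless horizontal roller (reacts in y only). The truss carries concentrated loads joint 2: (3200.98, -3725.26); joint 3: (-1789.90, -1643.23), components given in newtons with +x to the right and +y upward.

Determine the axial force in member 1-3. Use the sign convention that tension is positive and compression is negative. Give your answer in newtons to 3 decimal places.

-3219.699

N=5 nodes, M=7 members, R=3 reactions → 2N=10, M+R=10
member 0 (0-1): L=5.5410, (cx,cy)=(0.3797,0.9251)
member 1 (0-2): L=5.0320, (cx,cy)=(1.0000,0.0000)
member 2 (1-2): L=5.9033, (cx,cy)=(0.4960,-0.8683)
member 3 (1-3): L=4.7873, (cx,cy)=(0.9937,-0.1124)
member 4 (2-3): L=4.9391, (cx,cy)=(0.3703,0.9289)
member 5 (2-4): L=4.3680, (cx,cy)=(1.0000,0.0000)
member 6 (3-4): L=5.2437, (cx,cy)=(0.4842,-0.8750)
solve A·x = −loads:
  F[0-1] = -3295.3362 N (compression)
  F[0-2] = +2662.3679 N (tension)
  F[1-2] = +3927.5057 N (tension)
  F[1-3] = -3219.6990 N (compression)
  F[2-3] = +339.0027 N (tension)
  F[2-4] = +1283.8677 N (tension)
  F[3-4] = -2651.5170 N (compression)
  Rx@0 = -1411.0800 N
  Ry@0 = +3048.5274 N
  Ry@4 = +2319.9626 N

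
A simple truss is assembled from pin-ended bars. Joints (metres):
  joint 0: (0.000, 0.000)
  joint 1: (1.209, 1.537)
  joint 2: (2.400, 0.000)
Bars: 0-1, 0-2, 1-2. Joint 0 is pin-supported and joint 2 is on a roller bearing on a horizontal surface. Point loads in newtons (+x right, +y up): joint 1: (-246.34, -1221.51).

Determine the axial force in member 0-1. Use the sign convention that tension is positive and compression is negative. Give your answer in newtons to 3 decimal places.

-971.950

N=3 nodes, M=3 members, R=3 reactions → 2N=6, M+R=6
member 0 (0-1): L=1.9555, (cx,cy)=(0.6183,0.7860)
member 1 (0-2): L=2.4000, (cx,cy)=(1.0000,0.0000)
member 2 (1-2): L=1.9444, (cx,cy)=(0.6125,-0.7905)
solve A·x = −loads:
  F[0-1] = -971.9504 N (compression)
  F[0-2] = +354.5689 N (tension)
  F[1-2] = -578.8733 N (compression)
  Rx@0 = +246.3400 N
  Ry@0 = +763.9346 N
  Ry@2 = +457.5754 N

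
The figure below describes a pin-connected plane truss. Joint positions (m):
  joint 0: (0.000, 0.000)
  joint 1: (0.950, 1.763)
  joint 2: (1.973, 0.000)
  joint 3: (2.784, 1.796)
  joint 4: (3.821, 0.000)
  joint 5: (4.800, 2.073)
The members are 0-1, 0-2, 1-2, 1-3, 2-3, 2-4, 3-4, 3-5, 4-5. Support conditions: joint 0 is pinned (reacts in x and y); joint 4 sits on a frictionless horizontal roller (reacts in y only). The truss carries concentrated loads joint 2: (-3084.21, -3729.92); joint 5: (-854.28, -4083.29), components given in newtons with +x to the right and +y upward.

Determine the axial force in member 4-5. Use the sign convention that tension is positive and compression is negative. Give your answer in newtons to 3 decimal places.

N=6 nodes, M=9 members, R=3 reactions → 2N=12, M+R=12
member 0 (0-1): L=2.0027, (cx,cy)=(0.4744,0.8803)
member 1 (0-2): L=1.9730, (cx,cy)=(1.0000,0.0000)
member 2 (1-2): L=2.0383, (cx,cy)=(0.5019,-0.8649)
member 3 (1-3): L=1.8343, (cx,cy)=(0.9998,0.0180)
member 4 (2-3): L=1.9706, (cx,cy)=(0.4115,0.9114)
member 5 (2-4): L=1.8480, (cx,cy)=(1.0000,0.0000)
member 6 (3-4): L=2.0739, (cx,cy)=(0.5000,-0.8660)
member 7 (3-5): L=2.0349, (cx,cy)=(0.9907,0.1361)
member 8 (4-5): L=2.2925, (cx,cy)=(0.4270,0.9042)
solve A·x = −loads:
  F[0-1] = -1387.2325 N (compression)
  F[0-2] = -3280.4316 N (compression)
  F[1-2] = +1383.7839 N (tension)
  F[1-3] = -1352.7805 N (compression)
  F[2-3] = +2779.3174 N (tension)
  F[2-4] = -645.5352 N (compression)
  F[3-4] = -2714.6120 N (compression)
  F[3-5] = +1159.4306 N (tension)
  F[4-5] = -4690.2804 N (compression)
  Rx@0 = +3938.4900 N
  Ry@0 = +1221.2179 N
  Ry@4 = +6591.9921 N

-4690.280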